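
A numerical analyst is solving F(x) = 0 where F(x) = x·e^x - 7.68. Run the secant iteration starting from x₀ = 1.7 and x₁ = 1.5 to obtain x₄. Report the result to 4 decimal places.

F(1.7) = 1.625711, F(1.5) = -0.957466
x₂ = 1.500000 − (-0.957466)·(1.500000 − 1.700000) / (-0.957466 − 1.625711) = 1.500000 − (0.191493)/(-2.583177) = 1.574131
F(1.574131) = -0.082386
x₃ = 1.574131 − (-0.082386)·(1.574131 − 1.500000) / (-0.082386 − (-0.957466)) = 1.574131 − (-0.006107)/(0.875080) = 1.581110
F(1.581110) = 0.004746
x₄ = 1.581110 − 0.004746·(1.581110 − 1.574131) / (0.004746 − (-0.082386)) = 1.581110 − (0.000033)/(0.087132) = 1.580730

1.5807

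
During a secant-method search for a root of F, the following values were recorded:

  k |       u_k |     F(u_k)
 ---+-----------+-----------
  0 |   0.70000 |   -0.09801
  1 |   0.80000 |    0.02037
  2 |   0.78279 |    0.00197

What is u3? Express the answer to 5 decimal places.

0.78095

u3 = 0.78279 − 0.00197·(0.78279 − 0.80000) / (0.00197 − 0.02037)
   = 0.78279 − (-0.0000339)/(-0.0184000) = 0.7809474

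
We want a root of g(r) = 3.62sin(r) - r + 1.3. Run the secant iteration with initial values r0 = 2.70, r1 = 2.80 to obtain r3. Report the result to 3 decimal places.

2.734

g(2.70) = 0.14712, g(2.80) = -0.28734
r2 = 2.80000 − (-0.28734)·(2.80000 − 2.70000) / (-0.28734 − 0.14712) = 2.80000 − (-0.02873)/(-0.43446) = 2.73386
g(2.73386) = 0.00157
r3 = 2.73386 − 0.00157·(2.73386 − 2.80000) / (0.00157 − (-0.28734)) = 2.73386 − (-0.00010)/(0.28891) = 2.73422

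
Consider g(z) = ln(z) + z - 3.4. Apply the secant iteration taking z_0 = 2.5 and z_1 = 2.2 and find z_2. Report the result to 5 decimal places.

2.48858

g(2.5) = 0.0162907, g(2.2) = -0.4115426
z_2 = 2.2000000 − (-0.4115426)·(2.2000000 − 2.5000000) / (-0.4115426 − 0.0162907) = 2.2000000 − (0.1234628)/(-0.4278334) = 2.4885768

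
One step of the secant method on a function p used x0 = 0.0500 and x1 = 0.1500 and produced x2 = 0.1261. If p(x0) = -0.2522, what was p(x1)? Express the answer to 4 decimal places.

The secant line through (0.0500, -0.2522) and (0.1500, p(x1)) crosses zero at x2 = 0.1261.
So (0.0500, -0.2522), (0.1500, p(x1)), (0.1261, 0) are collinear:
p(x1) = -0.2522 · (0.1500 − 0.1261) / (0.0500 − 0.1261) = -0.2522 · (0.023900)/(-0.076100) = 0.079206

0.0792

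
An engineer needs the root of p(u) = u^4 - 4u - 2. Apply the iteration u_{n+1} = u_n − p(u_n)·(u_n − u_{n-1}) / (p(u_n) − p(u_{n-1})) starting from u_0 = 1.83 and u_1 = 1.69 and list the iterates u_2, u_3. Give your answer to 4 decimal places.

1.7238, 1.7279

p(1.83) = 1.895131, p(1.69) = -0.602693
u_2 = 1.690000 − (-0.602693)·(1.690000 − 1.830000) / (-0.602693 − 1.895131) = 1.690000 − (0.084377)/(-2.497824) = 1.723780
p(1.723780) = -0.065795
u_3 = 1.723780 − (-0.065795)·(1.723780 − 1.690000) / (-0.065795 − (-0.602693)) = 1.723780 − (-0.002223)/(0.536898) = 1.727920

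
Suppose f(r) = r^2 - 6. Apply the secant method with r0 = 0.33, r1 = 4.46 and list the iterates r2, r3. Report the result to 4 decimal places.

f(0.33) = -5.891100, f(4.46) = 13.891600
r2 = 4.460000 − 13.891600·(4.460000 − 0.330000) / (13.891600 − (-5.891100)) = 4.460000 − (57.372308)/(19.782700) = 1.559875
f(1.559875) = -3.566791
r3 = 1.559875 − (-3.566791)·(1.559875 − 4.460000) / (-3.566791 − 13.891600) = 1.559875 − (10.344140)/(-17.458391) = 2.152377

1.5599, 2.1524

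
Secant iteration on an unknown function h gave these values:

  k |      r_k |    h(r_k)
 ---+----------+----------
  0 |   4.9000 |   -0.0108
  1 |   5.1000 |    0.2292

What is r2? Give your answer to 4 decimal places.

4.9090

r2 = 5.1000 − 0.2292·(5.1000 − 4.9000) / (0.2292 − (-0.0108))
   = 5.1000 − (0.045840)/(0.240000) = 4.909000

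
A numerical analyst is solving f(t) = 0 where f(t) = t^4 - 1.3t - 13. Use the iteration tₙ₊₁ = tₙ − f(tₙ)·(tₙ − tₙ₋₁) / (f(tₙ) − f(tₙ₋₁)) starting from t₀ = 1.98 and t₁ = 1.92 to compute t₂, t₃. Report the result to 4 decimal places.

f(1.98) = -0.204464, f(1.92) = -1.906455
t₂ = 1.920000 − (-1.906455)·(1.920000 − 1.980000) / (-1.906455 − (-0.204464)) = 1.920000 − (0.114387)/(-1.701991) = 1.987208
f(1.987208) = 0.011194
t₃ = 1.987208 − 0.011194·(1.987208 − 1.920000) / (0.011194 − (-1.906455)) = 1.987208 − (0.000752)/(1.917649) = 1.986816

1.9872, 1.9868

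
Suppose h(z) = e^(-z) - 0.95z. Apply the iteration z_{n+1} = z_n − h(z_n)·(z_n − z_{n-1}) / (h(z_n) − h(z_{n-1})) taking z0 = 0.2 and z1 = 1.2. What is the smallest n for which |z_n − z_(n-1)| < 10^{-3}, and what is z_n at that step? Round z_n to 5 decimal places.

h(0.2) = 0.6287308, h(1.2) = -0.8388058
z2 = 1.2000000 − (-0.8388058)·(1.0000000)/(-1.4675365) = 0.6284260;  |Δ| = 0.5715740
h(0.6284260) = -0.0635739
z3 = 0.6284260 − (-0.0635739)·(-0.5715740)/(0.7752319) = 0.5815533;  |Δ| = 0.0468727
h(0.5815533) = 0.0065537
z4 = 0.5815533 − 0.0065537·(-0.0468727)/(0.0701276) = 0.5859337;  |Δ| = 0.0043804
h(0.5859337) = -0.0000511
z5 = 0.5859337 − (-0.0000511)·(0.0043804)/(-0.0066049) = 0.5858998;  |Δ| = 0.0000339
|z5 − z4| = 0.0000339 < 10^{-3}

n = 5, z_n = 0.58590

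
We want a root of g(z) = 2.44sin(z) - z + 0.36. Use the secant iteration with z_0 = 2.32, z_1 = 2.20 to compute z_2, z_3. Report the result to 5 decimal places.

2.25204, 2.25338

g(2.32) = -0.1733553, g(2.20) = 0.1327312
z_2 = 2.2000000 − 0.1327312·(2.2000000 − 2.3200000) / (0.1327312 − (-0.1733553)) = 2.2000000 − (-0.0159277)/(0.3060865) = 2.2520368
g(2.2520368) = 0.0033361
z_3 = 2.2520368 − 0.0033361·(2.2520368 − 2.2000000) / (0.0033361 − 0.1327312) = 2.2520368 − (0.0001736)/(-0.1293951) = 2.2533784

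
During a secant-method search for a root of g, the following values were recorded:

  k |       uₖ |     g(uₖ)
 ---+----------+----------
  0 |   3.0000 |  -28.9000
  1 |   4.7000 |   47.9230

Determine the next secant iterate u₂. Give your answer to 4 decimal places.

3.6395

u₂ = 4.7000 − 47.9230·(4.7000 − 3.0000) / (47.9230 − (-28.9000))
   = 4.7000 − (81.469100)/(76.823000) = 3.639522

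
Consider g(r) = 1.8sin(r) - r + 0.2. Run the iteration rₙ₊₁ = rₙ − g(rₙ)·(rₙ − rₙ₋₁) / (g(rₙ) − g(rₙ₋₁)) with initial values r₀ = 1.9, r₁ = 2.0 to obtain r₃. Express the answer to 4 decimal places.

g(1.9) = 0.003340, g(2.0) = -0.163265
r₂ = 2.000000 − (-0.163265)·(2.000000 − 1.900000) / (-0.163265 − 0.003340) = 2.000000 − (-0.016326)/(-0.166605) = 1.902005
g(1.902005) = 0.000165
r₃ = 1.902005 − 0.000165·(1.902005 − 2.000000) / (0.000165 − (-0.163265)) = 1.902005 − (-0.000016)/(0.163430) = 1.902104

1.9021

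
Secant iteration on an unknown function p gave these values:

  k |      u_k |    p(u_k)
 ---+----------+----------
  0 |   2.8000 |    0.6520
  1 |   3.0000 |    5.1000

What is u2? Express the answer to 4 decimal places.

2.7707

u2 = 3.0000 − 5.1000·(3.0000 − 2.8000) / (5.1000 − 0.6520)
   = 3.0000 − (1.020000)/(4.448000) = 2.770683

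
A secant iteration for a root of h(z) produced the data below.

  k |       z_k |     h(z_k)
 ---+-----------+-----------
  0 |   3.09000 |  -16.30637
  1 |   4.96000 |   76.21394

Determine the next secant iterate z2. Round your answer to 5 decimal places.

3.41958

z2 = 4.96000 − 76.21394·(4.96000 − 3.09000) / (76.21394 − (-16.30637))
   = 4.96000 − (142.5200678)/(92.5203100) = 3.4195807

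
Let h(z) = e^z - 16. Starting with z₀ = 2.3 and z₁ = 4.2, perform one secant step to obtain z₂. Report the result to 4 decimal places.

h(2.3) = -6.025818, h(4.2) = 50.686331
z₂ = 4.200000 − 50.686331·(4.200000 − 2.300000) / (50.686331 − (-6.025818)) = 4.200000 − (96.304029)/(56.712149) = 2.501880

2.5019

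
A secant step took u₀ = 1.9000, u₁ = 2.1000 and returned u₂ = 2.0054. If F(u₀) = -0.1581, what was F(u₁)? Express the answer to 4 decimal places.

The secant line through (1.9000, -0.1581) and (2.1000, F(u₁)) crosses zero at u₂ = 2.0054.
So (1.9000, -0.1581), (2.1000, F(u₁)), (2.0054, 0) are collinear:
F(u₁) = -0.1581 · (2.1000 − 2.0054) / (1.9000 − 2.0054) = -0.1581 · (0.094600)/(-0.105400) = 0.141900

0.1419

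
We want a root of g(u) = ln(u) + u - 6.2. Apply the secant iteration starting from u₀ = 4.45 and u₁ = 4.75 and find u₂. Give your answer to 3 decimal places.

g(4.45) = -0.25710, g(4.75) = 0.10814
u₂ = 4.75000 − 0.10814·(4.75000 − 4.45000) / (0.10814 − (-0.25710)) = 4.75000 − (0.03244)/(0.36524) = 4.66117

4.661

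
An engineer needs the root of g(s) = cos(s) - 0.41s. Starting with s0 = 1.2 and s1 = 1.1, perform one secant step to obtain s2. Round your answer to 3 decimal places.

g(1.2) = -0.12964, g(1.1) = 0.00260
s2 = 1.10000 − 0.00260·(1.10000 − 1.20000) / (0.00260 − (-0.12964)) = 1.10000 − (-0.00026)/(0.13224) = 1.10196

1.102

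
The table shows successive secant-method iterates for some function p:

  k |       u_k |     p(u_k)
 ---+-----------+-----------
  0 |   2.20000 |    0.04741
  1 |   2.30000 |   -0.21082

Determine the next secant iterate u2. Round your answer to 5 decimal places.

u2 = 2.30000 − (-0.21082)·(2.30000 − 2.20000) / (-0.21082 − 0.04741)
   = 2.30000 − (-0.0210820)/(-0.2582300) = 2.2183596

2.21836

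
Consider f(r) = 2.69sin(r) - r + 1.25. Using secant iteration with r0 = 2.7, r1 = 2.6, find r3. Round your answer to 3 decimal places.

f(2.7) = -0.30035, f(2.6) = 0.03670
r2 = 2.60000 − 0.03670·(2.60000 − 2.70000) / (0.03670 − (-0.30035)) = 2.60000 − (-0.00367)/(0.33705) = 2.61089
f(2.61089) = 0.00063
r3 = 2.61089 − 0.00063·(2.61089 − 2.60000) / (0.00063 − 0.03670) = 2.61089 − (0.00001)/(-0.03607) = 2.61108

2.611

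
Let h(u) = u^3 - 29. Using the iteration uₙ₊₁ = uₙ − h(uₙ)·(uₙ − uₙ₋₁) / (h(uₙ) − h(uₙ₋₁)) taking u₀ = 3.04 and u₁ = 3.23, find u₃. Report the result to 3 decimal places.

h(3.04) = -0.90554, h(3.23) = 4.69827
u₂ = 3.23000 − 4.69827·(3.23000 − 3.04000) / (4.69827 − (-0.90554)) = 3.23000 − (0.89267)/(5.60380) = 3.07070
h(3.07070) = -0.04568
u₃ = 3.07070 − (-0.04568)·(3.07070 − 3.23000) / (-0.04568 − 4.69827) = 3.07070 − (0.00728)/(-4.74395) = 3.07224

3.072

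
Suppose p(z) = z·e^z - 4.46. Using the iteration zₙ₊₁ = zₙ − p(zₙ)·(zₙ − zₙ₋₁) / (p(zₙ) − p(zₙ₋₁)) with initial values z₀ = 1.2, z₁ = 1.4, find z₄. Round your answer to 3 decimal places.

p(1.2) = -0.47586, p(1.4) = 1.21728
z₂ = 1.40000 − 1.21728·(1.40000 − 1.20000) / (1.21728 − (-0.47586)) = 1.40000 − (0.24346)/(1.69314) = 1.25621
p(1.25621) = -0.04808
z₃ = 1.25621 − (-0.04808)·(1.25621 − 1.40000) / (-0.04808 − 1.21728) = 1.25621 − (0.00691)/(-1.26536) = 1.26167
p(1.26167) = -0.00462
z₄ = 1.26167 − (-0.00462)·(1.26167 − 1.25621) / (-0.00462 − (-0.04808)) = 1.26167 − (-0.00003)/(0.04347) = 1.26225

1.262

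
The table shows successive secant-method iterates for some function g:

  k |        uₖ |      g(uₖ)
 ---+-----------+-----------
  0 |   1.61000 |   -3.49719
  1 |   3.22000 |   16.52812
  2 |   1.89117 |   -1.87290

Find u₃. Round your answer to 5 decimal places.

u₃ = 1.89117 − (-1.87290)·(1.89117 − 3.22000) / (-1.87290 − 16.52812)
   = 1.89117 − (2.4887657)/(-18.4010200) = 2.0264215

2.02642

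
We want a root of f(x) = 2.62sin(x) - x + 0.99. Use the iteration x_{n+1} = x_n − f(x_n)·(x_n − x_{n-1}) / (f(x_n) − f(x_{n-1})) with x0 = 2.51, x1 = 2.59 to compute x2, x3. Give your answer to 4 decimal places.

f(2.51) = 0.026929, f(2.59) = -0.227004
x2 = 2.590000 − (-0.227004)·(2.590000 − 2.510000) / (-0.227004 − 0.026929) = 2.590000 − (-0.018160)/(-0.253933) = 2.518484
f(2.518484) = 0.000450
x3 = 2.518484 − 0.000450·(2.518484 − 2.590000) / (0.000450 − (-0.227004)) = 2.518484 − (-0.000032)/(0.227454) = 2.518625

2.5185, 2.5186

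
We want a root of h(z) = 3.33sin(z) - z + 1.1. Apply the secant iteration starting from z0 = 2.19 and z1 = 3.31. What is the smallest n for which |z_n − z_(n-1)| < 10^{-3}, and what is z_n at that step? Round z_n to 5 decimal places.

n = 5, z_n = 2.65555

h(2.19) = 1.6217552, h(3.31) = -2.7681494
z2 = 3.3100000 − (-2.7681494)·(1.1200000)/(-4.3899046) = 2.6037597;  |Δ| = 0.7062403
h(2.6037597) = 0.2021195
z3 = 2.6037597 − 0.2021195·(-0.7062403)/(2.9702689) = 2.6518177;  |Δ| = 0.0480579
h(2.6518177) = 0.0147054
z4 = 2.6518177 − 0.0147054·(0.0480579)/(-0.1874141) = 2.6555885;  |Δ| = 0.0037709
h(2.6555885) = -0.0001573
z5 = 2.6555885 − (-0.0001573)·(0.0037709)/(-0.0148627) = 2.6555486;  |Δ| = 0.0000399
|z5 − z4| = 0.0000399 < 10^{-3}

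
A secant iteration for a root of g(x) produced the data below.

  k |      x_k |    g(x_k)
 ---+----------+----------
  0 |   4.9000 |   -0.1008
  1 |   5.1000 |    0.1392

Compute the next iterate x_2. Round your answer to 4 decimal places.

4.9840

x_2 = 5.1000 − 0.1392·(5.1000 − 4.9000) / (0.1392 − (-0.1008))
   = 5.1000 − (0.027840)/(0.240000) = 4.984000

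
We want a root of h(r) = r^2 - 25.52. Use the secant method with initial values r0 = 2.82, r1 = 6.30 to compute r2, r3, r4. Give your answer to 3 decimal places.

h(2.82) = -17.56760, h(6.30) = 14.17000
r2 = 6.30000 − 14.17000·(6.30000 − 2.82000) / (14.17000 − (-17.56760)) = 6.30000 − (49.31160)/(31.73760) = 4.74627
h(4.74627) = -2.99290
r3 = 4.74627 − (-2.99290)·(4.74627 − 6.30000) / (-2.99290 − 14.17000) = 4.74627 − (4.65016)/(-17.16290) = 5.01721
h(5.01721) = -0.34756
r4 = 5.01721 − (-0.34756)·(5.01721 − 4.74627) / (-0.34756 − (-2.99290)) = 5.01721 − (-0.09417)/(2.64534) = 5.05281

4.746, 5.017, 5.053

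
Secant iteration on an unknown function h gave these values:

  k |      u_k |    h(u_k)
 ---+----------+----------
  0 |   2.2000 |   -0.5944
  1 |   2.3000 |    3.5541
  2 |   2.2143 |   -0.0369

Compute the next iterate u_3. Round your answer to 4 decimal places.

2.2152

u_3 = 2.2143 − (-0.0369)·(2.2143 − 2.3000) / (-0.0369 − 3.5541)
   = 2.2143 − (0.003162)/(-3.591000) = 2.215181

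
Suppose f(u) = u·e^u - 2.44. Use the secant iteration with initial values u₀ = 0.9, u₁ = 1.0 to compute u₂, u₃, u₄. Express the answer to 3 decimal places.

f(0.9) = -0.22636, f(1.0) = 0.27828
u₂ = 1.00000 − 0.27828·(1.00000 − 0.90000) / (0.27828 − (-0.22636)) = 1.00000 − (0.02783)/(0.50464) = 0.94486
f(0.94486) = -0.00942
u₃ = 0.94486 − (-0.00942)·(0.94486 − 1.00000) / (-0.00942 − 0.27828) = 0.94486 − (0.00052)/(-0.28770) = 0.94666
f(0.94666) = -0.00037
u₄ = 0.94666 − (-0.00037)·(0.94666 − 0.94486) / (-0.00037 − (-0.00942)) = 0.94666 − (0.00000)/(0.00904) = 0.94673

0.945, 0.947, 0.947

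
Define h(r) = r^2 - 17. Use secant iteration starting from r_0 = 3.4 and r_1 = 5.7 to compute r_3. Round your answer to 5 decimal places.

h(3.4) = -5.4400000, h(5.7) = 15.4900000
r_2 = 5.7000000 − 15.4900000·(5.7000000 − 3.4000000) / (15.4900000 − (-5.4400000)) = 5.7000000 − (35.6270000)/(20.9300000) = 3.9978022
h(3.9978022) = -1.0175776
r_3 = 3.9978022 − (-1.0175776)·(3.9978022 − 5.7000000) / (-1.0175776 − 15.4900000) = 3.9978022 − (1.7321183)/(-16.5075776) = 4.1027309

4.10273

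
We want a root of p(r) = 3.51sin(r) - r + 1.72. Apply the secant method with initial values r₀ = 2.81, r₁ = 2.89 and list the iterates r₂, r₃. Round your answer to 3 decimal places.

2.822, 2.822

p(2.81) = 0.05268, p(2.89) = -0.29620
r₂ = 2.89000 − (-0.29620)·(2.89000 − 2.81000) / (-0.29620 − 0.05268) = 2.89000 − (-0.02370)/(-0.34887) = 2.82208
p(2.82208) = 0.00043
r₃ = 2.82208 − 0.00043·(2.82208 − 2.89000) / (0.00043 − (-0.29620)) = 2.82208 − (-0.00003)/(0.29662) = 2.82218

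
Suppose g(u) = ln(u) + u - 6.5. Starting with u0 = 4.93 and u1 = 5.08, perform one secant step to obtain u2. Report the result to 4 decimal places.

4.9089

g(4.93) = 0.025339, g(5.08) = 0.205311
u2 = 5.080000 − 0.205311·(5.080000 − 4.930000) / (0.205311 − 0.025339) = 5.080000 − (0.030797)/(0.179972) = 4.908881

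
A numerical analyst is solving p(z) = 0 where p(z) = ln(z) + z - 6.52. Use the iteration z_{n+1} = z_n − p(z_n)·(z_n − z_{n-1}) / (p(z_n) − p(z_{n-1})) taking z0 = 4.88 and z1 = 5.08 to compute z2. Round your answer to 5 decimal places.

p(4.88) = -0.0548548, p(5.08) = 0.1853113
z2 = 5.0800000 − 0.1853113·(5.0800000 − 4.8800000) / (0.1853113 − (-0.0548548)) = 5.0800000 − (0.0370623)/(0.2401660) = 4.9256807

4.92568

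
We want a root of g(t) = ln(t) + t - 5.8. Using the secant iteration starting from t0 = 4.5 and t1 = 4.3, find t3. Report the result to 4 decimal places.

4.3336

g(4.5) = 0.204077, g(4.3) = -0.041385
t2 = 4.300000 − (-0.041385)·(4.300000 − 4.500000) / (-0.041385 − 0.204077) = 4.300000 − (0.008277)/(-0.245462) = 4.333720
g(4.333720) = 0.000146
t3 = 4.333720 − 0.000146·(4.333720 − 4.300000) / (0.000146 − (-0.041385)) = 4.333720 − (0.000005)/(0.041531) = 4.333601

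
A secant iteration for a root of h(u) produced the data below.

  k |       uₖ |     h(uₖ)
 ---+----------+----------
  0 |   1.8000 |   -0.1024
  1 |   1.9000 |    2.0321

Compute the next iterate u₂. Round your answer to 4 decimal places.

u₂ = 1.9000 − 2.0321·(1.9000 − 1.8000) / (2.0321 − (-0.1024))
   = 1.9000 − (0.203210)/(2.134500) = 1.804797

1.8048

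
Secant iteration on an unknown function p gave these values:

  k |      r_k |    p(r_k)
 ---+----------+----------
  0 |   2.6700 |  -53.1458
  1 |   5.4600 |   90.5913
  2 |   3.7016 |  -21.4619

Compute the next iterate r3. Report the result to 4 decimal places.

4.0384

r3 = 3.7016 − (-21.4619)·(3.7016 − 5.4600) / (-21.4619 − 90.5913)
   = 3.7016 − (37.738605)/(-112.053200) = 4.038392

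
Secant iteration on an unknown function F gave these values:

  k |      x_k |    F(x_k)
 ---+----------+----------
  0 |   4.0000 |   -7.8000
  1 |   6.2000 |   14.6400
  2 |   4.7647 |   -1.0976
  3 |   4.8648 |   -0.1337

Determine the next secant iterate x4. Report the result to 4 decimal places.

x4 = 4.8648 − (-0.1337)·(4.8648 − 4.7647) / (-0.1337 − (-1.0976))
   = 4.8648 − (-0.013383)/(0.963900) = 4.878685

4.8787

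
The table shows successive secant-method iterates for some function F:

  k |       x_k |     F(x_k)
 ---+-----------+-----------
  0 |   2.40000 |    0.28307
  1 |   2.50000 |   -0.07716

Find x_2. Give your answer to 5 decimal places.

x_2 = 2.50000 − (-0.07716)·(2.50000 − 2.40000) / (-0.07716 − 0.28307)
   = 2.50000 − (-0.0077160)/(-0.3602300) = 2.4785804

2.47858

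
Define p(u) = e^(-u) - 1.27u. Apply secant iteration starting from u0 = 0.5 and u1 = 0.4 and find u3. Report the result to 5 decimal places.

0.48487

p(0.5) = -0.0284693, p(0.4) = 0.1623200
u2 = 0.4000000 − 0.1623200·(0.4000000 − 0.5000000) / (0.1623200 − (-0.0284693)) = 0.4000000 − (-0.0162320)/(0.1907894) = 0.4850781
p(0.4850781) = -0.0004001
u3 = 0.4850781 − (-0.0004001)·(0.4850781 − 0.4000000) / (-0.0004001 − 0.1623200) = 0.4850781 − (-0.0000340)/(-0.1627202) = 0.4848689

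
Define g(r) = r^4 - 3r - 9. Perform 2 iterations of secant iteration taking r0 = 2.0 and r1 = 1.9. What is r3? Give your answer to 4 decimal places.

1.9646

g(2.0) = 1.000000, g(1.9) = -1.667900
r2 = 1.900000 − (-1.667900)·(1.900000 − 2.000000) / (-1.667900 − 1.000000) = 1.900000 − (0.166790)/(-2.667900) = 1.962517
g(1.962517) = -0.053698
r3 = 1.962517 − (-0.053698)·(1.962517 − 1.900000) / (-0.053698 − (-1.667900)) = 1.962517 − (-0.003357)/(1.614202) = 1.964597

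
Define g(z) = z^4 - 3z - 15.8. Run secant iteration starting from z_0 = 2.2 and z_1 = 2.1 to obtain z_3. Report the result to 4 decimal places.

2.1737

g(2.2) = 1.025600, g(2.1) = -2.651900
z_2 = 2.100000 − (-2.651900)·(2.100000 − 2.200000) / (-2.651900 − 1.025600) = 2.100000 − (0.265190)/(-3.677500) = 2.172111
g(2.172111) = -0.056166
z_3 = 2.172111 − (-0.056166)·(2.172111 − 2.100000) / (-0.056166 − (-2.651900)) = 2.172111 − (-0.004050)/(2.595734) = 2.173672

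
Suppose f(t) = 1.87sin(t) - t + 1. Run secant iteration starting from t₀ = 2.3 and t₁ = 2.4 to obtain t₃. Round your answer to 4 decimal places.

2.3415

f(2.3) = 0.094469, f(2.4) = -0.136884
t₂ = 2.400000 − (-0.136884)·(2.400000 − 2.300000) / (-0.136884 − 0.094469) = 2.400000 − (-0.013688)/(-0.231353) = 2.340833
f(2.340833) = 0.001612
t₃ = 2.340833 − 0.001612·(2.340833 − 2.400000) / (0.001612 − (-0.136884)) = 2.340833 − (-0.000095)/(0.138496) = 2.341522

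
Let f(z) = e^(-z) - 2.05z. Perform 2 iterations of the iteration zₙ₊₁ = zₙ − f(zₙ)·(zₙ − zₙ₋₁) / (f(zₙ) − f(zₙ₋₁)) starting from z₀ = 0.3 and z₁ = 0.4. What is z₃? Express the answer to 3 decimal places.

0.345

f(0.3) = 0.12582, f(0.4) = -0.14968
z₂ = 0.40000 − (-0.14968)·(0.40000 − 0.30000) / (-0.14968 − 0.12582) = 0.40000 − (-0.01497)/(-0.27550) = 0.34567
f(0.34567) = -0.00088
z₃ = 0.34567 − (-0.00088)·(0.34567 − 0.40000) / (-0.00088 − (-0.14968)) = 0.34567 − (0.00005)/(0.14880) = 0.34535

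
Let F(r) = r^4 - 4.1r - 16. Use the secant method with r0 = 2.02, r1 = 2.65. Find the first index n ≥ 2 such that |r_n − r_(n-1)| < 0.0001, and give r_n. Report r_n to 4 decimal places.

n = 6, r_n = 2.2402

F(2.02) = -7.632336, F(2.65) = 22.450506
r2 = 2.650000 − 22.450506·(0.630000)/(30.082842) = 2.179838;  |Δ| = 0.470162
F(2.179838) = -2.358755
r3 = 2.179838 − (-2.358755)·(-0.470162)/(-24.809261) = 2.224539;  |Δ| = 0.044701
F(2.224539) = -0.632242
r4 = 2.224539 − (-0.632242)·(0.044701)/(1.726512) = 2.240908;  |Δ| = 0.016369
F(2.240908) = 0.029431
r5 = 2.240908 − 0.029431·(0.016369)/(0.661674) = 2.240180;  |Δ| = 0.000728
F(2.240180) = -0.000341
r6 = 2.240180 − (-0.000341)·(-0.000728)/(-0.029773) = 2.240188;  |Δ| = 0.000008
|r6 − r5| = 0.000008 < 0.0001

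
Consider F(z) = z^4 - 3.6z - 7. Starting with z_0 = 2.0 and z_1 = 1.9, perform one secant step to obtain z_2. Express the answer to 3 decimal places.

1.931

F(2.0) = 1.80000, F(1.9) = -0.80790
z_2 = 1.90000 − (-0.80790)·(1.90000 − 2.00000) / (-0.80790 − 1.80000) = 1.90000 − (0.08079)/(-2.60790) = 1.93098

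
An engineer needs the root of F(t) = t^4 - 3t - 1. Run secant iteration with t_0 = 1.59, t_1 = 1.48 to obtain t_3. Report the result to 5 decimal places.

F(1.59) = 0.6212896, F(1.48) = -0.6421478
t_2 = 1.4800000 − (-0.6421478)·(1.4800000 − 1.5900000) / (-0.6421478 − 0.6212896) = 1.4800000 − (0.0706363)/(-1.2634375) = 1.5359080
F(1.5359080) = -0.0427798
t_3 = 1.5359080 − (-0.0427798)·(1.5359080 − 1.4800000) / (-0.0427798 − (-0.6421478)) = 1.5359080 − (-0.0023917)/(0.5993680) = 1.5398984

1.53990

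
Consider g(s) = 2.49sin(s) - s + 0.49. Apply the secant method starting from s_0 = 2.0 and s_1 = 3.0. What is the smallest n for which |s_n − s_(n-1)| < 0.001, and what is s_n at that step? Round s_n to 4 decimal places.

g(2.0) = 0.754151, g(3.0) = -2.158611
s_2 = 3.000000 − (-2.158611)·(1.000000)/(-2.912762) = 2.258913;  |Δ| = 0.741087
g(2.258913) = 0.154472
s_3 = 2.258913 − 0.154472·(-0.741087)/(2.313084) = 2.308404;  |Δ| = 0.049491
g(2.308404) = 0.024394
s_4 = 2.308404 − 0.024394·(0.049491)/(-0.130078) = 2.317685;  |Δ| = 0.009281
g(2.317685) = -0.000509
s_5 = 2.317685 − (-0.000509)·(0.009281)/(-0.024903) = 2.317496;  |Δ| = 0.000190
|s_5 − s_4| = 0.000190 < 0.001

n = 5, s_n = 2.3175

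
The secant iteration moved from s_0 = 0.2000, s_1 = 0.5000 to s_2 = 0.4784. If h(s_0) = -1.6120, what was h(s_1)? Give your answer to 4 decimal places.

0.1251

The secant line through (0.2000, -1.6120) and (0.5000, h(s_1)) crosses zero at s_2 = 0.4784.
So (0.2000, -1.6120), (0.5000, h(s_1)), (0.4784, 0) are collinear:
h(s_1) = -1.6120 · (0.5000 − 0.4784) / (0.2000 − 0.4784) = -1.6120 · (0.021600)/(-0.278400) = 0.125069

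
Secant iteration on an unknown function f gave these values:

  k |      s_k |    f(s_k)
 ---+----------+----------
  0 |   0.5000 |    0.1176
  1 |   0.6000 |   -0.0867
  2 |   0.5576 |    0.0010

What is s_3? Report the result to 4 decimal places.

0.5581

s_3 = 0.5576 − 0.0010·(0.5576 − 0.6000) / (0.0010 − (-0.0867))
   = 0.5576 − (-0.000042)/(0.087700) = 0.558083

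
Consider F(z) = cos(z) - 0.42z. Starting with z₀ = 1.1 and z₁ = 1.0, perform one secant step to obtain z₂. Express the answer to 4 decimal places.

1.0935

F(1.1) = -0.008404, F(1.0) = 0.120302
z₂ = 1.000000 − 0.120302·(1.000000 − 1.100000) / (0.120302 − (-0.008404)) = 1.000000 − (-0.012030)/(0.128706) = 1.093470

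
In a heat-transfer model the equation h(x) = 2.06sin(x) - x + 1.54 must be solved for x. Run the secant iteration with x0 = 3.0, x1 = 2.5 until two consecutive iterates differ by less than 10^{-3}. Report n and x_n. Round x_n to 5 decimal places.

h(3.0) = -1.1692928, h(2.5) = 0.2728526
x2 = 2.5000000 − 0.2728526·(-0.5000000)/(1.4421454) = 2.5945996;  |Δ| = 0.0945996
h(2.5945996) = 0.0168506
x3 = 2.5945996 − 0.0168506·(0.0945996)/(-0.2560021) = 2.6008263;  |Δ| = 0.0062267
h(2.6008263) = -0.0003524
x4 = 2.6008263 − (-0.0003524)·(0.0062267)/(-0.0172029) = 2.6006987;  |Δ| = 0.0001275
|x4 − x3| = 0.0001275 < 10^{-3}

n = 4, x_n = 2.60070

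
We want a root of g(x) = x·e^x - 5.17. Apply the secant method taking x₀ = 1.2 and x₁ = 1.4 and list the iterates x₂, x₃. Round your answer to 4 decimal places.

g(1.2) = -1.185860, g(1.4) = 0.507280
x₂ = 1.400000 − 0.507280·(1.400000 − 1.200000) / (0.507280 − (-1.185860)) = 1.400000 − (0.101456)/(1.693140) = 1.340078
g(1.340078) = -0.051783
x₃ = 1.340078 − (-0.051783)·(1.340078 − 1.400000) / (-0.051783 − 0.507280) = 1.340078 − (0.003103)/(-0.559063) = 1.345628

1.3401, 1.3456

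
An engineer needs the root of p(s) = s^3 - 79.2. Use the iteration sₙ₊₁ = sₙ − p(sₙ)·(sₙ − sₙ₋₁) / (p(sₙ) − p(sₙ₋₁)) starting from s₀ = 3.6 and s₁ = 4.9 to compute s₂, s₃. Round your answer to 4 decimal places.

p(3.6) = -32.544000, p(4.9) = 38.449000
s₂ = 4.900000 − 38.449000·(4.900000 − 3.600000) / (38.449000 − (-32.544000)) = 4.900000 − (49.983700)/(70.993000) = 4.195935
p(4.195935) = -5.326922
s₃ = 4.195935 − (-5.326922)·(4.195935 − 4.900000) / (-5.326922 − 38.449000) = 4.195935 − (3.750500)/(-43.775922) = 4.281610

4.1959, 4.2816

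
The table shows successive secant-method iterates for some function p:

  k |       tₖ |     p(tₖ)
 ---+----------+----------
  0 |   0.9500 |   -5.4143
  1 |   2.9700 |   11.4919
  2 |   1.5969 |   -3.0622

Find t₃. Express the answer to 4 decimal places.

t₃ = 1.5969 − (-3.0622)·(1.5969 − 2.9700) / (-3.0622 − 11.4919)
   = 1.5969 − (4.204707)/(-14.554100) = 1.885802

1.8858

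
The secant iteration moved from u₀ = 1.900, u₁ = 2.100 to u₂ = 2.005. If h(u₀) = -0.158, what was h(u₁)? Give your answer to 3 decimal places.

The secant line through (1.900, -0.158) and (2.100, h(u₁)) crosses zero at u₂ = 2.005.
So (1.900, -0.158), (2.100, h(u₁)), (2.005, 0) are collinear:
h(u₁) = -0.158 · (2.100 − 2.005) / (1.900 − 2.005) = -0.158 · (0.09500)/(-0.10500) = 0.14295

0.143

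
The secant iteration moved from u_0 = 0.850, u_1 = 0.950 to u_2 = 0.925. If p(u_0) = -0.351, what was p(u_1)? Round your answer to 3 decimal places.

The secant line through (0.850, -0.351) and (0.950, p(u_1)) crosses zero at u_2 = 0.925.
So (0.850, -0.351), (0.950, p(u_1)), (0.925, 0) are collinear:
p(u_1) = -0.351 · (0.950 − 0.925) / (0.850 − 0.925) = -0.351 · (0.02500)/(-0.07500) = 0.11700

0.117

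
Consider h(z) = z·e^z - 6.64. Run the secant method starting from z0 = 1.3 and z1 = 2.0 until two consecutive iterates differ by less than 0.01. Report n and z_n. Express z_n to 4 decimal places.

h(1.3) = -1.869914, h(2.0) = 8.138112
z2 = 2.000000 − 8.138112·(0.700000)/(10.008027) = 1.430789;  |Δ| = 0.569211
h(1.430789) = -0.656444
z3 = 1.430789 − (-0.656444)·(-0.569211)/(-8.794556) = 1.473276;  |Δ| = 0.042487
h(1.473276) = -0.211349
z4 = 1.473276 − (-0.211349)·(0.042487)/(0.445094) = 1.493451;  |Δ| = 0.020175
h(1.493451) = 0.009490
z5 = 1.493451 − 0.009490·(0.020175)/(0.220839) = 1.492584;  |Δ| = 0.000867
|z5 − z4| = 0.000867 < 0.01

n = 5, z_n = 1.4926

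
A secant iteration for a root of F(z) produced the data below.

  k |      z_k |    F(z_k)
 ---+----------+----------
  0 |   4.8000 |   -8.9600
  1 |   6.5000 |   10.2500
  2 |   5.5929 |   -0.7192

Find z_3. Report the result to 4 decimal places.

5.6524

z_3 = 5.5929 − (-0.7192)·(5.5929 − 6.5000) / (-0.7192 − 10.2500)
   = 5.5929 − (0.652386)/(-10.969200) = 5.652374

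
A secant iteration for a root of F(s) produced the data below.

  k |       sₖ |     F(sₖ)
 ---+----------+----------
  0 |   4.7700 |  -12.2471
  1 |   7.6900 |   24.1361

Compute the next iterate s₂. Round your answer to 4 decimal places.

5.7529

s₂ = 7.6900 − 24.1361·(7.6900 − 4.7700) / (24.1361 − (-12.2471))
   = 7.6900 − (70.477412)/(36.383200) = 5.752913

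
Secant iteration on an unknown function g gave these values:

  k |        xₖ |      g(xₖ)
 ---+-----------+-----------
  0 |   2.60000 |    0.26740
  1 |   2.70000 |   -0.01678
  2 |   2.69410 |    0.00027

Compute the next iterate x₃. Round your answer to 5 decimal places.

x₃ = 2.69410 − 0.00027·(2.69410 − 2.70000) / (0.00027 − (-0.01678))
   = 2.69410 − (-0.0000016)/(0.0170500) = 2.6941934

2.69419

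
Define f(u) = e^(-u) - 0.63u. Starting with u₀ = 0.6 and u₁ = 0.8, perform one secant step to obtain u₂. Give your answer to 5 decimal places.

0.75151

f(0.6) = 0.1708116, f(0.8) = -0.0546710
u₂ = 0.8000000 − (-0.0546710)·(0.8000000 − 0.6000000) / (-0.0546710 − 0.1708116) = 0.8000000 − (-0.0109342)/(-0.2254827) = 0.7515076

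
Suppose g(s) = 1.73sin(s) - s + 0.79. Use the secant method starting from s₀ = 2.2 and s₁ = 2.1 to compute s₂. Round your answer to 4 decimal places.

2.1942

g(2.2) = -0.011301, g(2.1) = 0.183352
s₂ = 2.100000 − 0.183352·(2.100000 − 2.200000) / (0.183352 − (-0.011301)) = 2.100000 − (-0.018335)/(0.194653) = 2.194194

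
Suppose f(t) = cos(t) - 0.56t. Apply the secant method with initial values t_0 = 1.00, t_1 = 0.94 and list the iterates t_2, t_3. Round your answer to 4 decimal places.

0.9858, 0.9859

f(1.00) = -0.019698, f(0.94) = 0.063388
t_2 = 0.940000 − 0.063388·(0.940000 − 1.000000) / (0.063388 − (-0.019698)) = 0.940000 − (-0.003803)/(0.083086) = 0.985775
f(0.985775) = 0.000183
t_3 = 0.985775 − 0.000183·(0.985775 − 0.940000) / (0.000183 − 0.063388) = 0.985775 − (0.000008)/(-0.063205) = 0.985908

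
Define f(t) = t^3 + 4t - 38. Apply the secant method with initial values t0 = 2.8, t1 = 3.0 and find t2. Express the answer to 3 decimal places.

f(2.8) = -4.84800, f(3.0) = 1.00000
t2 = 3.00000 − 1.00000·(3.00000 − 2.80000) / (1.00000 − (-4.84800)) = 3.00000 − (0.20000)/(5.84800) = 2.96580

2.966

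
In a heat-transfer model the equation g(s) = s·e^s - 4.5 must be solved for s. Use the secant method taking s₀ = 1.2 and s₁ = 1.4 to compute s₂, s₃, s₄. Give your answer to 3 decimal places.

1.261, 1.267, 1.267

g(1.2) = -0.51586, g(1.4) = 1.17728
s₂ = 1.40000 − 1.17728·(1.40000 − 1.20000) / (1.17728 − (-0.51586)) = 1.40000 − (0.23546)/(1.69314) = 1.26094
g(1.26094) = -0.05051
s₃ = 1.26094 − (-0.05051)·(1.26094 − 1.40000) / (-0.05051 − 1.17728) = 1.26094 − (0.00702)/(-1.22779) = 1.26666
g(1.26666) = -0.00468
s₄ = 1.26666 − (-0.00468)·(1.26666 − 1.26094) / (-0.00468 − (-0.05051)) = 1.26666 − (-0.00003)/(0.04583) = 1.26724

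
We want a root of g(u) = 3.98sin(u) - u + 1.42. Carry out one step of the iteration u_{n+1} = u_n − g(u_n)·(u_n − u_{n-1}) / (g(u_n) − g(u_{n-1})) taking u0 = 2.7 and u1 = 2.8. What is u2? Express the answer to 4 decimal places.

2.7900

g(2.7) = 0.420972, g(2.8) = -0.046747
u2 = 2.800000 − (-0.046747)·(2.800000 − 2.700000) / (-0.046747 − 0.420972) = 2.800000 − (-0.004675)/(-0.467719) = 2.790005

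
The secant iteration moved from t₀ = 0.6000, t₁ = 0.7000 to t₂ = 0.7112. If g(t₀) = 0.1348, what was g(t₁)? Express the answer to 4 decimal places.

0.0136

The secant line through (0.6000, 0.1348) and (0.7000, g(t₁)) crosses zero at t₂ = 0.7112.
So (0.6000, 0.1348), (0.7000, g(t₁)), (0.7112, 0) are collinear:
g(t₁) = 0.1348 · (0.7000 − 0.7112) / (0.6000 − 0.7112) = 0.1348 · (-0.011200)/(-0.111200) = 0.013577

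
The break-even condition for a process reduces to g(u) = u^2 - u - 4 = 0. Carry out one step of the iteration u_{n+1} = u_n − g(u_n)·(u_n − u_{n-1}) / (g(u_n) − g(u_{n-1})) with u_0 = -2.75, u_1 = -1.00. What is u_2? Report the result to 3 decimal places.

g(-2.75) = 6.31250, g(-1.00) = -2.00000
u_2 = -1.00000 − (-2.00000)·(-1.00000 − (-2.75000)) / (-2.00000 − 6.31250) = -1.00000 − (-3.50000)/(-8.31250) = -1.42105

-1.421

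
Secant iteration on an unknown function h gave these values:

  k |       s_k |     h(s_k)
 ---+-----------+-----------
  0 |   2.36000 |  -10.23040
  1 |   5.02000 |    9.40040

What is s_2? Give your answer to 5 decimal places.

3.74623

s_2 = 5.02000 − 9.40040·(5.02000 − 2.36000) / (9.40040 − (-10.23040))
   = 5.02000 − (25.0050640)/(19.6308000) = 3.7462331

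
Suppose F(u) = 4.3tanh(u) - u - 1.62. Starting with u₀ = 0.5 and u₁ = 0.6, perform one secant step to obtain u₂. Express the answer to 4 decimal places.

0.5598

F(0.5) = -0.132896, F(0.6) = 0.089313
u₂ = 0.600000 − 0.089313·(0.600000 − 0.500000) / (0.089313 − (-0.132896)) = 0.600000 − (0.008931)/(0.222209) = 0.559807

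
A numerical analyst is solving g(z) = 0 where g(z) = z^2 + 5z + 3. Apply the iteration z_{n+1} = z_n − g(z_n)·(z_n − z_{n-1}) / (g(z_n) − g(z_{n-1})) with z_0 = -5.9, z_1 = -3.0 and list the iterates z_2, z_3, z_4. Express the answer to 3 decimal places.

-3.769, -4.696, -4.242

g(-5.9) = 8.31000, g(-3.0) = -3.00000
z_2 = -3.00000 − (-3.00000)·(-3.00000 − (-5.90000)) / (-3.00000 − 8.31000) = -3.00000 − (-8.70000)/(-11.31000) = -3.76923
g(-3.76923) = -1.63905
z_3 = -3.76923 − (-1.63905)·(-3.76923 − (-3.00000)) / (-1.63905 − (-3.00000)) = -3.76923 − (1.26081)/(1.36095) = -4.69565
g(-4.69565) = 1.57089
z_4 = -4.69565 − 1.57089·(-4.69565 − (-3.76923)) / (1.57089 − (-1.63905)) = -4.69565 − (-1.45530)/(3.20994) = -4.24228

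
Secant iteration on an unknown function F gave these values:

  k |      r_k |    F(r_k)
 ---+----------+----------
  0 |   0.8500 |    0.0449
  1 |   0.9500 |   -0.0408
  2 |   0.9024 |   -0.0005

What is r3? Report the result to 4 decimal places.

0.9018

r3 = 0.9024 − (-0.0005)·(0.9024 − 0.9500) / (-0.0005 − (-0.0408))
   = 0.9024 − (0.000024)/(0.040300) = 0.901809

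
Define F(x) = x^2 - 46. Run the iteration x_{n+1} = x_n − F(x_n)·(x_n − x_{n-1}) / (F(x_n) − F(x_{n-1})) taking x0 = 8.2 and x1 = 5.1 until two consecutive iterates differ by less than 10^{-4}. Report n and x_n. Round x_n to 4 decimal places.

n = 6, x_n = 6.7823

F(8.2) = 21.240000, F(5.1) = -19.990000
x2 = 5.100000 − (-19.990000)·(-3.100000)/(-41.230000) = 6.603008;  |Δ| = 1.503008
F(6.603008) = -2.400292
x3 = 6.603008 − (-2.400292)·(1.503008)/(17.589708) = 6.808108;  |Δ| = 0.205100
F(6.808108) = 0.350334
x4 = 6.808108 − 0.350334·(0.205100)/(2.750625) = 6.781985;  |Δ| = 0.026123
F(6.781985) = -0.004675
x5 = 6.781985 − (-0.004675)·(-0.026123)/(-0.355009) = 6.782329;  |Δ| = 0.000344
F(6.782329) = -0.000009
x6 = 6.782329 − (-0.000009)·(0.000344)/(0.004667) = 6.782330;  |Δ| = 0.000001
|x6 − x5| = 0.000001 < 10^{-4}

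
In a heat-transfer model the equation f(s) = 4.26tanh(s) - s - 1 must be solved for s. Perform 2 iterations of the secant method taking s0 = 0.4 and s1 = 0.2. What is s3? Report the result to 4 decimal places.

0.3207

f(0.4) = 0.218583, f(0.2) = -0.359181
s2 = 0.200000 − (-0.359181)·(0.200000 − 0.400000) / (-0.359181 − 0.218583) = 0.200000 − (0.071836)/(-0.577764) = 0.324335
f(0.324335) = 0.010840
s3 = 0.324335 − 0.010840·(0.324335 − 0.200000) / (0.010840 − (-0.359181)) = 0.324335 − (0.001348)/(0.370021) = 0.320693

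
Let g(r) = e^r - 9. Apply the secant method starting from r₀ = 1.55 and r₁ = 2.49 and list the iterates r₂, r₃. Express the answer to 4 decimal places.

2.0985, 2.1833

g(1.55) = -4.288530, g(2.49) = 3.061276
r₂ = 2.490000 − 3.061276·(2.490000 − 1.550000) / (3.061276 − (-4.288530)) = 2.490000 − (2.877600)/(7.349806) = 2.098480
g(2.098480) = -0.846237
r₃ = 2.098480 − (-0.846237)·(2.098480 − 2.490000) / (-0.846237 − 3.061276) = 2.098480 − (0.331319)/(-3.907513) = 2.183270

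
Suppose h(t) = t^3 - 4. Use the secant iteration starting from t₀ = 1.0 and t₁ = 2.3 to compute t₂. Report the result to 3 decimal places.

h(1.0) = -3.00000, h(2.3) = 8.16700
t₂ = 2.30000 − 8.16700·(2.30000 − 1.00000) / (8.16700 − (-3.00000)) = 2.30000 − (10.61710)/(11.16700) = 1.34924

1.349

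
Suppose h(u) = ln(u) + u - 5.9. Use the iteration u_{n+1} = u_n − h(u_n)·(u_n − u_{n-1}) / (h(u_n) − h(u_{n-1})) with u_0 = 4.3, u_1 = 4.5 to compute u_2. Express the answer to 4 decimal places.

4.4152

h(4.3) = -0.141385, h(4.5) = 0.104077
u_2 = 4.500000 − 0.104077·(4.500000 − 4.300000) / (0.104077 − (-0.141385)) = 4.500000 − (0.020815)/(0.245462) = 4.415199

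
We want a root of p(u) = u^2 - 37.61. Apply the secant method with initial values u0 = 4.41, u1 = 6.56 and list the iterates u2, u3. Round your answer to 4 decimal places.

p(4.41) = -18.161900, p(6.56) = 5.423600
u2 = 6.560000 − 5.423600·(6.560000 − 4.410000) / (5.423600 − (-18.161900)) = 6.560000 − (11.660740)/(23.585500) = 6.065597
p(6.065597) = -0.818532
u3 = 6.065597 − (-0.818532)·(6.065597 − 6.560000) / (-0.818532 − 5.423600) = 6.065597 − (0.404685)/(-6.242132) = 6.130428

6.0656, 6.1304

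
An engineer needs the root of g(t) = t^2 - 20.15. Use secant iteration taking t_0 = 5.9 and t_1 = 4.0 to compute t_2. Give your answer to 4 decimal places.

g(5.9) = 14.660000, g(4.0) = -4.150000
t_2 = 4.000000 − (-4.150000)·(4.000000 − 5.900000) / (-4.150000 − 14.660000) = 4.000000 − (7.885000)/(-18.810000) = 4.419192

4.4192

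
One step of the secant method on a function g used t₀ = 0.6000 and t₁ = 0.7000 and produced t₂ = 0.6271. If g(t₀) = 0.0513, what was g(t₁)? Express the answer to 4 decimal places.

-0.1380

The secant line through (0.6000, 0.0513) and (0.7000, g(t₁)) crosses zero at t₂ = 0.6271.
So (0.6000, 0.0513), (0.7000, g(t₁)), (0.6271, 0) are collinear:
g(t₁) = 0.0513 · (0.7000 − 0.6271) / (0.6000 − 0.6271) = 0.0513 · (0.072900)/(-0.027100) = -0.137999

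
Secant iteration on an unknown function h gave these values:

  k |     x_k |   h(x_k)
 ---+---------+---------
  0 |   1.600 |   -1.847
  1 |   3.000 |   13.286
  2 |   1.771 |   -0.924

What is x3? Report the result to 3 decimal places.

x3 = 1.771 − (-0.924)·(1.771 − 3.000) / (-0.924 − 13.286)
   = 1.771 − (1.13560)/(-14.21000) = 1.85092

1.851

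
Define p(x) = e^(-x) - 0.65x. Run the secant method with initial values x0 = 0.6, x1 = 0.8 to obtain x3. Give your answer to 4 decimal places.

0.7365

p(0.6) = 0.158812, p(0.8) = -0.070671
x2 = 0.800000 − (-0.070671)·(0.800000 − 0.600000) / (-0.070671 − 0.158812) = 0.800000 − (-0.014134)/(-0.229483) = 0.738408
p(0.738408) = -0.002092
x3 = 0.738408 − (-0.002092)·(0.738408 − 0.800000) / (-0.002092 − (-0.070671)) = 0.738408 − (0.000129)/(0.068579) = 0.736530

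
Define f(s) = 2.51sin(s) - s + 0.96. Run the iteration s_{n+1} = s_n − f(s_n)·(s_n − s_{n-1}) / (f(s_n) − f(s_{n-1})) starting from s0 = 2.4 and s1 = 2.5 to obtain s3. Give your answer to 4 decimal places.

2.4874

f(2.4) = 0.255413, f(2.5) = -0.037835
s2 = 2.500000 − (-0.037835)·(2.500000 − 2.400000) / (-0.037835 − 0.255413) = 2.500000 − (-0.003783)/(-0.293248) = 2.487098
f(2.487098) = 0.000886
s3 = 2.487098 − 0.000886·(2.487098 − 2.500000) / (0.000886 − (-0.037835)) = 2.487098 − (-0.000011)/(0.038721) = 2.487393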